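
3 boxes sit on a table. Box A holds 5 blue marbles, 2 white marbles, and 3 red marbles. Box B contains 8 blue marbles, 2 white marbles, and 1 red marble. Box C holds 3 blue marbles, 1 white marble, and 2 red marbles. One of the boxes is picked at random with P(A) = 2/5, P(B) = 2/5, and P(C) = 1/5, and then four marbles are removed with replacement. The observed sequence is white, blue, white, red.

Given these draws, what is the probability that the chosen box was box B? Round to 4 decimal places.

0.2081

The likelihood of the observed sequence under each hypothesis: P(data | box A) = (2/10)(5/10)(2/10)(3/10) = 0.006; P(data | box B) = (2/11)(8/11)(2/11)(1/11) = 0.0021856; P(data | box C) = (1/6)(3/6)(1/6)(2/6) = 0.0046296.
The prior-weighted likelihoods are 2/5 · 0.006 = 0.0024, 2/5 · 0.0021856 = 0.00087426, 1/5 · 0.0046296 = 0.00092593; with total 0.0042002.
By Bayes' rule, P(box B | data) = (0.00087426) / (0.0042002) = 0.20815.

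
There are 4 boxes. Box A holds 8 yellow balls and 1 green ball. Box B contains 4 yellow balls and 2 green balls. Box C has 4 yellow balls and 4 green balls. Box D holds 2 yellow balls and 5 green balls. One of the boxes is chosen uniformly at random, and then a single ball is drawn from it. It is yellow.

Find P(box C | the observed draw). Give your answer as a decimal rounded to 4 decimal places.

For each hypothesis, P(data | H) works out to: P(data | box A) = (8/9) = 8/9; P(data | box B) = (4/6) = 2/3; P(data | box C) = (4/8) = 1/2; P(data | box D) = (2/7) = 2/7.
Weighting by the prior gives 1/4 · 8/9 = 2/9, 1/4 · 2/3 = 1/6, 1/4 · 1/2 = 1/8, 1/4 · 2/7 = 1/14; these sum to 295/504.
Therefore the posterior P(box C | data) = (1/8) / (295/504) = 63/295.

0.2136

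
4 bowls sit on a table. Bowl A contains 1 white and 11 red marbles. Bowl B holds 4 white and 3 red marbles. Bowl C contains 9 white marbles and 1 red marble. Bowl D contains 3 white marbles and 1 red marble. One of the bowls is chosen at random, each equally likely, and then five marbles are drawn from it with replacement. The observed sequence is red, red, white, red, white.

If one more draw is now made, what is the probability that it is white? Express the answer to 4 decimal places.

The likelihood of the observed sequence under each hypothesis: P(data | bowl A) = (11/12)(11/12)(1/12)(11/12)(1/12) = 0.005349; P(data | bowl B) = (3/7)(3/7)(4/7)(3/7)(4/7) = 0.025704; P(data | bowl C) = (1/10)(1/10)(9/10)(1/10)(9/10) = 0.00081; P(data | bowl D) = (1/4)(1/4)(3/4)(1/4)(3/4) = 0.0087891.
Weighting by the prior gives 1/4 · 0.005349 = 0.0013372, 1/4 · 0.025704 = 0.0064259, 1/4 · 0.00081 = 0.0002025, 1/4 · 0.0087891 = 0.0021973; with total 0.010163.
Normalising, the posterior is P(bowl A | data) = 0.13158, P(bowl B | data) = 0.63229, P(bowl C | data) = 0.019925, P(bowl D | data) = 0.2162.
The predictive probability is P(white next | data) = (1/12)(0.13158) + (4/7)(0.63229) + (9/10)(0.019925) + (3/4)(0.2162) = 0.55236.

0.5524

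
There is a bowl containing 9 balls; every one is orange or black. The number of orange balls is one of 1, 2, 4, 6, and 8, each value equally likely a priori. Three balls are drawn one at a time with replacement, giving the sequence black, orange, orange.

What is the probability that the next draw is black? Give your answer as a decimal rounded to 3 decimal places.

0.404

The likelihood of the observed sequence under each hypothesis: P(data | r = 1) = (8/9)(1/9)(1/9) = 0.010974; P(data | r = 2) = (7/9)(2/9)(2/9) = 0.038409; P(data | r = 4) = (5/9)(4/9)(4/9) = 0.10974; P(data | r = 6) = (3/9)(6/9)(6/9) = 0.14815; P(data | r = 8) = (1/9)(8/9)(8/9) = 0.087791.
The prior-weighted likelihoods are 1/5 · 0.010974 = 0.0021948, 1/5 · 0.038409 = 0.0076818, 1/5 · 0.10974 = 0.021948, 1/5 · 0.14815 = 0.02963, 1/5 · 0.087791 = 0.017558; summing to 0.079012.
The posterior is then P(r = 1 | data) = 0.027778, P(r = 2 | data) = 0.097222, P(r = 4 | data) = 0.27778, P(r = 6 | data) = 0.375, P(r = 8 | data) = 0.22222.
So P(black next | data) = Σ P(black next | H) P(H | data) = (8/9)(0.027778) + (7/9)(0.097222) + (5/9)(0.27778) + (1/3)(0.375) + (1/9)(0.22222) = 0.40432.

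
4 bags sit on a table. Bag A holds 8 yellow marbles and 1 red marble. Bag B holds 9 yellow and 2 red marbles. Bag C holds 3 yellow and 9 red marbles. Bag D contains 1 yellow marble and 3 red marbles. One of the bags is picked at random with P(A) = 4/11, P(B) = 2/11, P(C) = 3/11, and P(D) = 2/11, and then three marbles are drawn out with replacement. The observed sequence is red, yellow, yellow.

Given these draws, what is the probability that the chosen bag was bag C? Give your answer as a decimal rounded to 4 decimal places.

0.1696

For each hypothesis, P(data | H) works out to: P(data | bag A) = (1/9)(8/9)(8/9) = 0.087791; P(data | bag B) = (2/11)(9/11)(9/11) = 0.12171; P(data | bag C) = (9/12)(3/12)(3/12) = 0.046875; P(data | bag D) = (3/4)(1/4)(1/4) = 0.046875.
The prior-weighted likelihoods are 4/11 · 0.087791 = 0.031924, 2/11 · 0.12171 = 0.02213, 3/11 · 0.046875 = 0.012784, 2/11 · 0.046875 = 0.0085227; with total 0.075361.
Hence P(bag C | data) = (0.012784) / (0.075361) = 0.16964.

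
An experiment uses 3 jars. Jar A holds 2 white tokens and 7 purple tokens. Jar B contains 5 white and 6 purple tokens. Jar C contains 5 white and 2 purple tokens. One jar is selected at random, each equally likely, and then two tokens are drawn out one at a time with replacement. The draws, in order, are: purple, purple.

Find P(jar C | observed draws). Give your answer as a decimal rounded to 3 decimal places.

For each hypothesis, P(data | H) works out to: P(data | jar A) = (7/9)(7/9) = 0.60494; P(data | jar B) = (6/11)(6/11) = 0.29752; P(data | jar C) = (2/7)(2/7) = 0.081633.
The prior-weighted likelihoods are 1/3 · 0.60494 = 0.20165, 1/3 · 0.29752 = 0.099174, 1/3 · 0.081633 = 0.027211; these sum to 0.32803.
By Bayes' rule, P(jar C | data) = (0.027211) / (0.32803) = 0.082952.

0.083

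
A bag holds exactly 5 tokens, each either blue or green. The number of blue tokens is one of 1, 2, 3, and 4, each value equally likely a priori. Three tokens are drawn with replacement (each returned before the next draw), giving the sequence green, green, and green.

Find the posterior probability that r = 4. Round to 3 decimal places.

For each hypothesis, P(data | H) works out to: P(data | r = 1) = (4/5)(4/5)(4/5) = 64/125; P(data | r = 2) = (3/5)(3/5)(3/5) = 27/125; P(data | r = 3) = (2/5)(2/5)(2/5) = 8/125; P(data | r = 4) = (1/5)(1/5)(1/5) = 1/125.
Weighting by the prior gives 1/4 · 64/125 = 16/125, 1/4 · 27/125 = 27/500, 1/4 · 8/125 = 2/125, 1/4 · 1/125 = 1/500; summing to 1/5.
Hence P(r = 4 | data) = (1/500) / (1/5) = 1/100.

0.010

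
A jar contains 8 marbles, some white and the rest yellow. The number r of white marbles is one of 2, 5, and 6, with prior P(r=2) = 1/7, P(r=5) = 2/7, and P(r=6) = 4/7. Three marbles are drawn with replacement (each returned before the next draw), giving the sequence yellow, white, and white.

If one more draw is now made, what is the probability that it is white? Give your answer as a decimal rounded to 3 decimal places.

For each hypothesis, P(data | H) works out to: P(data | r = 2) = (6/8)(2/8)(2/8) = 0.046875; P(data | r = 5) = (3/8)(5/8)(5/8) = 0.14648; P(data | r = 6) = (2/8)(6/8)(6/8) = 0.14062.
The prior-weighted likelihoods are 1/7 · 0.046875 = 0.0066964, 2/7 · 0.14648 = 0.041853, 4/7 · 0.14062 = 0.080357; summing to 0.12891.
Normalising, the posterior is P(r = 2 | data) = 0.051948, P(r = 5 | data) = 0.32468, P(r = 6 | data) = 0.62338.
The predictive probability is P(white next | data) = (1/4)(0.051948) + (5/8)(0.32468) + (3/4)(0.62338) = 0.68344.

0.683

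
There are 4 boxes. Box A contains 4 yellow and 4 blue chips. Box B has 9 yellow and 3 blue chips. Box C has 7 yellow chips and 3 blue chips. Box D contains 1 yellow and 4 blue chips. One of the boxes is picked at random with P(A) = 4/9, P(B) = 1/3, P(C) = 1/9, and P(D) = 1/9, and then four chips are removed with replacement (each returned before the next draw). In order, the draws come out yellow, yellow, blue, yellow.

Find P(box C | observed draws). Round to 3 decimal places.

Under each hypothesis, the probability of the observed sequence is: P(data | box A) = (4/8)(4/8)(4/8)(4/8) = 0.0625; P(data | box B) = (9/12)(9/12)(3/12)(9/12) = 0.10547; P(data | box C) = (7/10)(7/10)(3/10)(7/10) = 0.1029; P(data | box D) = (1/5)(1/5)(4/5)(1/5) = 0.0064.
The prior-weighted likelihoods are 4/9 · 0.0625 = 0.027778, 1/3 · 0.10547 = 0.035156, 1/9 · 0.1029 = 0.011433, 1/9 · 0.0064 = 0.00071111; these sum to 0.075078.
Therefore the posterior P(box C | data) = (0.011433) / (0.075078) = 0.15229.

0.152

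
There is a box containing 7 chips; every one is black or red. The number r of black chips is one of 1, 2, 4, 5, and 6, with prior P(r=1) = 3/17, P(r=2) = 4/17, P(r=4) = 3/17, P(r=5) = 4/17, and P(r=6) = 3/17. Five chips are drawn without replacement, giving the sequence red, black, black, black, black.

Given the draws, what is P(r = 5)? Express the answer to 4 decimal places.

0.4255

Compute the likelihood of the observed sequence for each case: P(data | r = 1) = (6/7)(1/6)(0/5) = 0; P(data | r = 2) = (5/7)(2/6)(1/5)(0/4) = 0; P(data | r = 4) = (3/7)(4/6)(3/5)(2/4)(1/3) = 0.028571; P(data | r = 5) = (2/7)(5/6)(4/5)(3/4)(2/3) = 0.095238; P(data | r = 6) = (1/7)(6/6)(5/5)(4/4)(3/3) = 0.14286.
Weighting by the prior gives 3/17 · 0 = 0, 4/17 · 0 = 0, 3/17 · 0.028571 = 0.005042, 4/17 · 0.095238 = 0.022409, 3/17 · 0.14286 = 0.02521; with total 0.052661.
Hence P(r = 5 | data) = (0.022409) / (0.052661) = 0.42553.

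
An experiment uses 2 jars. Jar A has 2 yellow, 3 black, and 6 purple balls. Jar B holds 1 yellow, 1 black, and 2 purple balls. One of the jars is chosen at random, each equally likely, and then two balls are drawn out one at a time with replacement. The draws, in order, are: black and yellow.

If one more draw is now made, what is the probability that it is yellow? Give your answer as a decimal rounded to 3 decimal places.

For each hypothesis, P(data | H) works out to: P(data | jar A) = (3/11)(2/11) = 0.049587; P(data | jar B) = (1/4)(1/4) = 0.0625.
The prior-weighted likelihoods are 1/2 · 0.049587 = 0.024793, 1/2 · 0.0625 = 0.03125; with total 0.056043.
Normalising, the posterior is P(jar A | data) = 0.4424, P(jar B | data) = 0.5576.
Averaging over the posterior, P(yellow next | data) = (2/11)(0.4424) + (1/4)(0.5576) = 0.21984.

0.220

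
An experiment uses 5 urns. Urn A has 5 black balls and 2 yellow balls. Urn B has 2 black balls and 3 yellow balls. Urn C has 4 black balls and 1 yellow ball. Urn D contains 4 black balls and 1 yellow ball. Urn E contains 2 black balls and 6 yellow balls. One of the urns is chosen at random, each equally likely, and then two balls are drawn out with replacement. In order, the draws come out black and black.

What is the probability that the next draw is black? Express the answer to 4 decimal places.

Compute the likelihood of the observed sequence for each case: P(data | urn A) = (5/7)(5/7) = 0.5102; P(data | urn B) = (2/5)(2/5) = 0.16; P(data | urn C) = (4/5)(4/5) = 0.64; P(data | urn D) = (4/5)(4/5) = 0.64; P(data | urn E) = (2/8)(2/8) = 0.0625.
The prior-weighted likelihoods are 1/5 · 0.5102 = 0.10204, 1/5 · 0.16 = 0.032, 1/5 · 0.64 = 0.128, 1/5 · 0.64 = 0.128, 1/5 · 0.0625 = 0.0125; with total 0.40254.
The posterior is then P(urn A | data) = 0.25349, P(urn B | data) = 0.079495, P(urn C | data) = 0.31798, P(urn D | data) = 0.31798, P(urn E | data) = 0.031053.
So P(black next | data) = Σ P(black next | H) P(H | data) = (5/7)(0.25349) + (2/5)(0.079495) + (4/5)(0.31798) + (4/5)(0.31798) + (1/4)(0.031053) = 0.7294.

0.7294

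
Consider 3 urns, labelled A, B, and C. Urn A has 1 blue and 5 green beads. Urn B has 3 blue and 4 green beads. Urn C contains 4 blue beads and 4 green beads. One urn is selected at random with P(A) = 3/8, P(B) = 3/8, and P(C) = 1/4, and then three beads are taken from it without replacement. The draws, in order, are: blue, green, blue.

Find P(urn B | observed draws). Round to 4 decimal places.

For each hypothesis, P(data | H) works out to: P(data | urn A) = (1/6)(5/5)(0/4) = 0; P(data | urn B) = (3/7)(4/6)(2/5) = 4/35; P(data | urn C) = (4/8)(4/7)(3/6) = 1/7.
Multiplying each by its prior: 3/8 · 0 = 0, 3/8 · 4/35 = 3/70, 1/4 · 1/7 = 1/28; summing to 11/140.
Therefore the posterior P(urn B | data) = (3/70) / (11/140) = 6/11.

0.5455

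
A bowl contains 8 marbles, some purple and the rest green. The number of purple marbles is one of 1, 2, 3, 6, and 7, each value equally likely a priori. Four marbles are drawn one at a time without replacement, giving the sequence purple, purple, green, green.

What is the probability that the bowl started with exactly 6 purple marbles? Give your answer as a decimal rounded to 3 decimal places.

0.250

Compute the likelihood of the observed sequence for each case: P(data | r = 1) = (1/8)(0/7) = 0; P(data | r = 2) = (2/8)(1/7)(6/6)(5/5) = 1/28; P(data | r = 3) = (3/8)(2/7)(5/6)(4/5) = 1/14; P(data | r = 6) = (6/8)(5/7)(2/6)(1/5) = 1/28; P(data | r = 7) = (7/8)(6/7)(1/6)(0/5) = 0.
Weighting by the prior gives 1/5 · 0 = 0, 1/5 · 1/28 = 1/140, 1/5 · 1/14 = 1/70, 1/5 · 1/28 = 1/140, 1/5 · 0 = 0; summing to 1/35.
So P(r = 6 | data) = (1/140) / (1/35) = 1/4.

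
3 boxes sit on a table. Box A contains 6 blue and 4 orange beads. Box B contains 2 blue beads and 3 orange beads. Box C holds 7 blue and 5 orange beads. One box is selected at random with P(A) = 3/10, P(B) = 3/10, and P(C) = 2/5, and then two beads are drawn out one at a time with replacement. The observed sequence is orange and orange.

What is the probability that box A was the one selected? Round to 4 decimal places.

Under each hypothesis, the probability of the observed sequence is: P(data | box A) = (4/10)(4/10) = 0.16; P(data | box B) = (3/5)(3/5) = 0.36; P(data | box C) = (5/12)(5/12) = 0.17361.
Weighting by the prior gives 3/10 · 0.16 = 0.048, 3/10 · 0.36 = 0.108, 2/5 · 0.17361 = 0.069444; these sum to 0.22544.
By Bayes' rule, P(box A | data) = (0.048) / (0.22544) = 0.21291.

0.2129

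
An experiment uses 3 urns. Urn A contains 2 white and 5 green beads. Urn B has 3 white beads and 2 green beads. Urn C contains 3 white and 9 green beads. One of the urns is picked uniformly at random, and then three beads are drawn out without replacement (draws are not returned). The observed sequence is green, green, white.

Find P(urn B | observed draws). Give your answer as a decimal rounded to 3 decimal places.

0.220

The likelihood of the observed sequence under each hypothesis: P(data | urn A) = (5/7)(4/6)(2/5) = 0.19048; P(data | urn B) = (2/5)(1/4)(3/3) = 0.1; P(data | urn C) = (9/12)(8/11)(3/10) = 0.16364.
Weighting by the prior gives 1/3 · 0.19048 = 0.063492, 1/3 · 0.1 = 0.033333, 1/3 · 0.16364 = 0.054545; with total 0.15137.
Therefore the posterior P(urn B | data) = (0.033333) / (0.15137) = 0.22021.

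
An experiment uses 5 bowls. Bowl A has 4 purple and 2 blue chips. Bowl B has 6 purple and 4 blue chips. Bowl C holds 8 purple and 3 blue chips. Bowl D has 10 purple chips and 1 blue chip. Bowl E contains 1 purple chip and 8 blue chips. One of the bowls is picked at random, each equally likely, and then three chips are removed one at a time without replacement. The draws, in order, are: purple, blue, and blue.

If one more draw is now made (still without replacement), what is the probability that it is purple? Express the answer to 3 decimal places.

Under each hypothesis, the probability of the observed sequence is: P(data | bowl A) = (4/6)(2/5)(1/4) = 0.066667; P(data | bowl B) = (6/10)(4/9)(3/8) = 0.1; P(data | bowl C) = (8/11)(3/10)(2/9) = 0.048485; P(data | bowl D) = (10/11)(1/10)(0/9) = 0; P(data | bowl E) = (1/9)(8/8)(7/7) = 0.11111.
The prior-weighted likelihoods are 1/5 · 0.066667 = 0.013333, 1/5 · 0.1 = 0.02, 1/5 · 0.048485 = 0.009697, 1/5 · 0 = 0, 1/5 · 0.11111 = 0.022222; summing to 0.065253.
Normalising, the posterior is P(bowl A | data) = 0.20433, P(bowl B | data) = 0.3065, P(bowl C | data) = 0.14861, P(bowl D | data) = 0, P(bowl E | data) = 0.34056.
Averaging over the posterior, P(purple next | data) = (1)(0.20433) + (5/7)(0.3065) + (7/8)(0.14861) + (0)(0.34056) = 0.5533.

0.553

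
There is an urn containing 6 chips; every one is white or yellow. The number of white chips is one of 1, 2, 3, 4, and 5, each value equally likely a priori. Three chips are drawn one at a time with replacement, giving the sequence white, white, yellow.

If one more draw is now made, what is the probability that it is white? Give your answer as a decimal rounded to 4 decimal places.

0.5889

Compute the likelihood of the observed sequence for each case: P(data | r = 1) = (1/6)(1/6)(5/6) = 5/216; P(data | r = 2) = (2/6)(2/6)(4/6) = 2/27; P(data | r = 3) = (3/6)(3/6)(3/6) = 1/8; P(data | r = 4) = (4/6)(4/6)(2/6) = 4/27; P(data | r = 5) = (5/6)(5/6)(1/6) = 25/216.
Multiplying each by its prior: 1/5 · 5/216 = 1/216, 1/5 · 2/27 = 2/135, 1/5 · 1/8 = 1/40, 1/5 · 4/27 = 4/135, 1/5 · 25/216 = 5/216; these sum to 7/72.
The posterior is then P(r = 1 | data) = 1/21, P(r = 2 | data) = 16/105, P(r = 3 | data) = 9/35, P(r = 4 | data) = 32/105, P(r = 5 | data) = 5/21.
Averaging over the posterior, P(white next | data) = (1/6)(1/21) + (1/3)(16/105) + (1/2)(9/35) + (2/3)(32/105) + (5/6)(5/21) = 53/90.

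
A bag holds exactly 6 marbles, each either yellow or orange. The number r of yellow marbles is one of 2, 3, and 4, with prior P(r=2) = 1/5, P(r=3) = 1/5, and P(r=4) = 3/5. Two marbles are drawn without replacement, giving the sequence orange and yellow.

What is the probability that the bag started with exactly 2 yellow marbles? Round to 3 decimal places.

0.195

The likelihood of the observed sequence under each hypothesis: P(data | r = 2) = (4/6)(2/5) = 4/15; P(data | r = 3) = (3/6)(3/5) = 3/10; P(data | r = 4) = (2/6)(4/5) = 4/15.
Weighting by the prior gives 1/5 · 4/15 = 4/75, 1/5 · 3/10 = 3/50, 3/5 · 4/15 = 4/25; with total 41/150.
By Bayes' rule, P(r = 2 | data) = (4/75) / (41/150) = 8/41.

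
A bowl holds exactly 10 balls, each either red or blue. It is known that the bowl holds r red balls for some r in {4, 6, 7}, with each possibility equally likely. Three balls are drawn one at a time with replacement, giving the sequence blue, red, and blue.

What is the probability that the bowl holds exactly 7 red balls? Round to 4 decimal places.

0.2079

For each hypothesis, P(data | H) works out to: P(data | r = 4) = (6/10)(4/10)(6/10) = 18/125; P(data | r = 6) = (4/10)(6/10)(4/10) = 12/125; P(data | r = 7) = (3/10)(7/10)(3/10) = 63/1000.
The prior-weighted likelihoods are 1/3 · 18/125 = 6/125, 1/3 · 12/125 = 4/125, 1/3 · 63/1000 = 21/1000; with total 101/1000.
By Bayes' rule, P(r = 7 | data) = (21/1000) / (101/1000) = 21/101.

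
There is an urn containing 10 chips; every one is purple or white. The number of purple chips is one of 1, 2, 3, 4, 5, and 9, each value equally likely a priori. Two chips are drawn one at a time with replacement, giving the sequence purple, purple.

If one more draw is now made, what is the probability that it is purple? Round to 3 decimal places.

The likelihood of the observed sequence under each hypothesis: P(data | r = 1) = (1/10)(1/10) = 1/100; P(data | r = 2) = (2/10)(2/10) = 1/25; P(data | r = 3) = (3/10)(3/10) = 9/100; P(data | r = 4) = (4/10)(4/10) = 4/25; P(data | r = 5) = (5/10)(5/10) = 1/4; P(data | r = 9) = (9/10)(9/10) = 81/100.
The prior-weighted likelihoods are 1/6 · 1/100 = 1/600, 1/6 · 1/25 = 1/150, 1/6 · 9/100 = 3/200, 1/6 · 4/25 = 2/75, 1/6 · 1/4 = 1/24, 1/6 · 81/100 = 27/200; with total 17/75.
The posterior is then P(r = 1 | data) = 1/136, P(r = 2 | data) = 1/34, P(r = 3 | data) = 9/136, P(r = 4 | data) = 2/17, P(r = 5 | data) = 25/136, P(r = 9 | data) = 81/136.
The predictive probability is P(purple next | data) = (1/10)(1/136) + (1/5)(1/34) + (3/10)(9/136) + (2/5)(2/17) + (1/2)(25/136) + (9/10)(81/136) = 477/680.

0.701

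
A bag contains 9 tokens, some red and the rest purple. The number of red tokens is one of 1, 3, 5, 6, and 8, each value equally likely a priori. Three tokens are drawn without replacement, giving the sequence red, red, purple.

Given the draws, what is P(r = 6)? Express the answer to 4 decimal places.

0.3435

Compute the likelihood of the observed sequence for each case: P(data | r = 1) = (1/9)(0/8) = 0; P(data | r = 3) = (3/9)(2/8)(6/7) = 0.071429; P(data | r = 5) = (5/9)(4/8)(4/7) = 0.15873; P(data | r = 6) = (6/9)(5/8)(3/7) = 0.17857; P(data | r = 8) = (8/9)(7/8)(1/7) = 0.11111.
Weighting by the prior gives 1/5 · 0 = 0, 1/5 · 0.071429 = 0.014286, 1/5 · 0.15873 = 0.031746, 1/5 · 0.17857 = 0.035714, 1/5 · 0.11111 = 0.022222; with total 0.10397.
Therefore the posterior P(r = 6 | data) = (0.035714) / (0.10397) = 0.34351.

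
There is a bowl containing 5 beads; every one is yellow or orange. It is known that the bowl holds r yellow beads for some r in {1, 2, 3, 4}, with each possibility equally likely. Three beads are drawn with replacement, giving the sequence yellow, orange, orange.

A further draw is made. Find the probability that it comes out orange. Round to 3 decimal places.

0.584

Under each hypothesis, the probability of the observed sequence is: P(data | r = 1) = (1/5)(4/5)(4/5) = 16/125; P(data | r = 2) = (2/5)(3/5)(3/5) = 18/125; P(data | r = 3) = (3/5)(2/5)(2/5) = 12/125; P(data | r = 4) = (4/5)(1/5)(1/5) = 4/125.
The prior-weighted likelihoods are 1/4 · 16/125 = 4/125, 1/4 · 18/125 = 9/250, 1/4 · 12/125 = 3/125, 1/4 · 4/125 = 1/125; summing to 1/10.
Dividing through by the total gives posterior P(r = 1 | data) = 8/25, P(r = 2 | data) = 9/25, P(r = 3 | data) = 6/25, P(r = 4 | data) = 2/25.
Averaging over the posterior, P(orange next | data) = (4/5)(8/25) + (3/5)(9/25) + (2/5)(6/25) + (1/5)(2/25) = 73/125.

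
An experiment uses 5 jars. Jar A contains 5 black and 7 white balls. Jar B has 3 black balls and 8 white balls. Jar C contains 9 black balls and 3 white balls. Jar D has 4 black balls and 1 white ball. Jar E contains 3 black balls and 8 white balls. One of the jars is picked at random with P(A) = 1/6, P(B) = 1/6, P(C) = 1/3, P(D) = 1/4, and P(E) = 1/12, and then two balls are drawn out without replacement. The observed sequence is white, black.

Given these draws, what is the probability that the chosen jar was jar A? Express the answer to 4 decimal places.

Compute the likelihood of the observed sequence for each case: P(data | jar A) = (7/12)(5/11) = 0.26515; P(data | jar B) = (8/11)(3/10) = 0.21818; P(data | jar C) = (3/12)(9/11) = 0.20455; P(data | jar D) = (1/5)(4/4) = 0.2; P(data | jar E) = (8/11)(3/10) = 0.21818.
Weighting by the prior gives 1/6 · 0.26515 = 0.044192, 1/6 · 0.21818 = 0.036364, 1/3 · 0.20455 = 0.068182, 1/4 · 0.2 = 0.05, 1/12 · 0.21818 = 0.018182; with total 0.21692.
By Bayes' rule, P(jar A | data) = (0.044192) / (0.21692) = 0.20373.

0.2037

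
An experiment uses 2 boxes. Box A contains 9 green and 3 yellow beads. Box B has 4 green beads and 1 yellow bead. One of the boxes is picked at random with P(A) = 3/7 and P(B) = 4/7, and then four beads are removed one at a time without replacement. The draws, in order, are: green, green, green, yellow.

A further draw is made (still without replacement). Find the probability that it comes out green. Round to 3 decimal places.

0.919

For each hypothesis, P(data | H) works out to: P(data | box A) = (9/12)(8/11)(7/10)(3/9) = 7/55; P(data | box B) = (4/5)(3/4)(2/3)(1/2) = 1/5.
Weighting by the prior gives 3/7 · 7/55 = 3/55, 4/7 · 1/5 = 4/35; these sum to 13/77.
Normalising, the posterior is P(box A | data) = 21/65, P(box B | data) = 44/65.
So P(green next | data) = Σ P(green next | H) P(H | data) = (3/4)(21/65) + (1)(44/65) = 239/260.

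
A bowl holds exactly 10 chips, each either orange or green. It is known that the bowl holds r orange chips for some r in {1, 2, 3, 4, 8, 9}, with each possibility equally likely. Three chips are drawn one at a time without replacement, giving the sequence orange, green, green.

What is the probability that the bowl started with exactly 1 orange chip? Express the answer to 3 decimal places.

0.161

Compute the likelihood of the observed sequence for each case: P(data | r = 1) = (1/10)(9/9)(8/8) = 0.1; P(data | r = 2) = (2/10)(8/9)(7/8) = 0.15556; P(data | r = 3) = (3/10)(7/9)(6/8) = 0.175; P(data | r = 4) = (4/10)(6/9)(5/8) = 0.16667; P(data | r = 8) = (8/10)(2/9)(1/8) = 0.022222; P(data | r = 9) = (9/10)(1/9)(0/8) = 0.
Multiplying each by its prior: 1/6 · 0.1 = 0.016667, 1/6 · 0.15556 = 0.025926, 1/6 · 0.175 = 0.029167, 1/6 · 0.16667 = 0.027778, 1/6 · 0.022222 = 0.0037037, 1/6 · 0 = 0; with total 0.10324.
By Bayes' rule, P(r = 1 | data) = (0.016667) / (0.10324) = 0.16143.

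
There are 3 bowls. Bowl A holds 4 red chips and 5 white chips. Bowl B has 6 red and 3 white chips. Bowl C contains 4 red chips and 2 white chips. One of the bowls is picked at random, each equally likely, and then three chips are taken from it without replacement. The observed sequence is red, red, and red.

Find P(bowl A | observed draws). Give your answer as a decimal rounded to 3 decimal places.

Under each hypothesis, the probability of the observed sequence is: P(data | bowl A) = (4/9)(3/8)(2/7) = 1/21; P(data | bowl B) = (6/9)(5/8)(4/7) = 5/21; P(data | bowl C) = (4/6)(3/5)(2/4) = 1/5.
Weighting by the prior gives 1/3 · 1/21 = 1/63, 1/3 · 5/21 = 5/63, 1/3 · 1/5 = 1/15; these sum to 17/105.
So P(bowl A | data) = (1/63) / (17/105) = 5/51.

0.098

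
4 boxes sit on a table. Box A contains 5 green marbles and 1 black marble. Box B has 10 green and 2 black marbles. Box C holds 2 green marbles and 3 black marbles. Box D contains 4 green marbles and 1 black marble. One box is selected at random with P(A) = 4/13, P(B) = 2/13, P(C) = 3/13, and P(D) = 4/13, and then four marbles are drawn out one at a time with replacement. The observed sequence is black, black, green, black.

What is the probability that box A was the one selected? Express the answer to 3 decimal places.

Compute the likelihood of the observed sequence for each case: P(data | box A) = (1/6)(1/6)(5/6)(1/6) = 0.003858; P(data | box B) = (2/12)(2/12)(10/12)(2/12) = 0.003858; P(data | box C) = (3/5)(3/5)(2/5)(3/5) = 0.0864; P(data | box D) = (1/5)(1/5)(4/5)(1/5) = 0.0064.
Multiplying each by its prior: 4/13 · 0.003858 = 0.0011871, 2/13 · 0.003858 = 0.00059354, 3/13 · 0.0864 = 0.019938, 4/13 · 0.0064 = 0.0019692; these sum to 0.023688.
Therefore the posterior P(box A | data) = (0.0011871) / (0.023688) = 0.050113.

0.050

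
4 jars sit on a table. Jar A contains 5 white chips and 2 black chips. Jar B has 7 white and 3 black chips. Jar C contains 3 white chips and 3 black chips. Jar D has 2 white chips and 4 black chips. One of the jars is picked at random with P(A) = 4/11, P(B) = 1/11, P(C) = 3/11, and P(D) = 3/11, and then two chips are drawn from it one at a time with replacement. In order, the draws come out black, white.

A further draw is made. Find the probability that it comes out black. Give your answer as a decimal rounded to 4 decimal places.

Compute the likelihood of the observed sequence for each case: P(data | jar A) = (2/7)(5/7) = 0.20408; P(data | jar B) = (3/10)(7/10) = 0.21; P(data | jar C) = (3/6)(3/6) = 0.25; P(data | jar D) = (4/6)(2/6) = 0.22222.
The prior-weighted likelihoods are 4/11 · 0.20408 = 0.074212, 1/11 · 0.21 = 0.019091, 3/11 · 0.25 = 0.068182, 3/11 · 0.22222 = 0.060606; with total 0.22209.
Dividing through by the total gives posterior P(jar A | data) = 0.33415, P(jar B | data) = 0.08596, P(jar C | data) = 0.307, P(jar D | data) = 0.27289.
So P(black next | data) = Σ P(black next | H) P(H | data) = (2/7)(0.33415) + (3/10)(0.08596) + (1/2)(0.307) + (2/3)(0.27289) = 0.45669.

0.4567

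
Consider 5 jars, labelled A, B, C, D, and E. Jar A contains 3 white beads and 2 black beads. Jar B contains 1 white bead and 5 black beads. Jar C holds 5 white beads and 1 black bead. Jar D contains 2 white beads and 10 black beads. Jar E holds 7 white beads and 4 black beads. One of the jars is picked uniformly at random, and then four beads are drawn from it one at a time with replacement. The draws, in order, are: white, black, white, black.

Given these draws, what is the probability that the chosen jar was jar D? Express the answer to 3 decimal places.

For each hypothesis, P(data | H) works out to: P(data | jar A) = (3/5)(2/5)(3/5)(2/5) = 0.0576; P(data | jar B) = (1/6)(5/6)(1/6)(5/6) = 0.01929; P(data | jar C) = (5/6)(1/6)(5/6)(1/6) = 0.01929; P(data | jar D) = (2/12)(10/12)(2/12)(10/12) = 0.01929; P(data | jar E) = (7/11)(4/11)(7/11)(4/11) = 0.053548.
The prior-weighted likelihoods are 1/5 · 0.0576 = 0.01152, 1/5 · 0.01929 = 0.003858, 1/5 · 0.01929 = 0.003858, 1/5 · 0.01929 = 0.003858, 1/5 · 0.053548 = 0.01071; these sum to 0.033804.
Therefore the posterior P(jar D | data) = (0.003858) / (0.033804) = 0.11413.

0.114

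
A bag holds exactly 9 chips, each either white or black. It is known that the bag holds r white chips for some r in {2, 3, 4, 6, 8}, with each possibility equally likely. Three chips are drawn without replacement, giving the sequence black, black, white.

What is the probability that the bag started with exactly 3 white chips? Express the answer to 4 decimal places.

Compute the likelihood of the observed sequence for each case: P(data | r = 2) = (7/9)(6/8)(2/7) = 1/6; P(data | r = 3) = (6/9)(5/8)(3/7) = 5/28; P(data | r = 4) = (5/9)(4/8)(4/7) = 10/63; P(data | r = 6) = (3/9)(2/8)(6/7) = 1/14; P(data | r = 8) = (1/9)(0/8) = 0.
The prior-weighted likelihoods are 1/5 · 1/6 = 1/30, 1/5 · 5/28 = 1/28, 1/5 · 10/63 = 2/63, 1/5 · 1/14 = 1/70, 1/5 · 0 = 0; summing to 29/252.
By Bayes' rule, P(r = 3 | data) = (1/28) / (29/252) = 9/29.

0.3103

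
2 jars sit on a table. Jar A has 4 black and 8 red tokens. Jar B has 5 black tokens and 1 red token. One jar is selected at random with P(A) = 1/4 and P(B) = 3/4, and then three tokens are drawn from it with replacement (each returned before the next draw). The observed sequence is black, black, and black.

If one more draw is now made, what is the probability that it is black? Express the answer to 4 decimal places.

Under each hypothesis, the probability of the observed sequence is: P(data | jar A) = (4/12)(4/12)(4/12) = 1/27; P(data | jar B) = (5/6)(5/6)(5/6) = 125/216.
The prior-weighted likelihoods are 1/4 · 1/27 = 1/108, 3/4 · 125/216 = 125/288; with total 383/864.
The posterior is then P(jar A | data) = 0.020888, P(jar B | data) = 0.97911.
Averaging over the posterior, P(black next | data) = (1/3)(0.020888) + (5/6)(0.97911) = 0.82289.

0.8229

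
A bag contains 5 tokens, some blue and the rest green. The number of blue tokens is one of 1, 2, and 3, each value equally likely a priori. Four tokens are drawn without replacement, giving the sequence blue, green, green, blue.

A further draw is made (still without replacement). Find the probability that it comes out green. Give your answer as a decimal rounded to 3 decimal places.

Under each hypothesis, the probability of the observed sequence is: P(data | r = 1) = (1/5)(4/4)(3/3)(0/2) = 0; P(data | r = 2) = (2/5)(3/4)(2/3)(1/2) = 1/10; P(data | r = 3) = (3/5)(2/4)(1/3)(2/2) = 1/10.
The prior-weighted likelihoods are 1/3 · 0 = 0, 1/3 · 1/10 = 1/30, 1/3 · 1/10 = 1/30; summing to 1/15.
The posterior is then P(r = 1 | data) = 0, P(r = 2 | data) = 1/2, P(r = 3 | data) = 1/2.
So P(green next | data) = Σ P(green next | H) P(H | data) = (1)(1/2) + (0)(1/2) = 1/2.

0.500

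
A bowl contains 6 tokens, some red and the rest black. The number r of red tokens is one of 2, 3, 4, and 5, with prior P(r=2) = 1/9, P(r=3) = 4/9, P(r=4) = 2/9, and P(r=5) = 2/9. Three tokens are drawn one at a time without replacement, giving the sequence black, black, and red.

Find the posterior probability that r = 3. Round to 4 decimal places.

Compute the likelihood of the observed sequence for each case: P(data | r = 2) = (4/6)(3/5)(2/4) = 1/5; P(data | r = 3) = (3/6)(2/5)(3/4) = 3/20; P(data | r = 4) = (2/6)(1/5)(4/4) = 1/15; P(data | r = 5) = (1/6)(0/5) = 0.
Weighting by the prior gives 1/9 · 1/5 = 1/45, 4/9 · 3/20 = 1/15, 2/9 · 1/15 = 2/135, 2/9 · 0 = 0; summing to 14/135.
By Bayes' rule, P(r = 3 | data) = (1/15) / (14/135) = 9/14.

0.6429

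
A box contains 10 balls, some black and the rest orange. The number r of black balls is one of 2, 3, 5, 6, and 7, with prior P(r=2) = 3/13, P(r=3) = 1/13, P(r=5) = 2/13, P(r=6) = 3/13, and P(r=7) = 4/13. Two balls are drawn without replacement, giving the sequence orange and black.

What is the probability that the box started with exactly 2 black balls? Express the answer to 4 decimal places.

For each hypothesis, P(data | H) works out to: P(data | r = 2) = (8/10)(2/9) = 8/45; P(data | r = 3) = (7/10)(3/9) = 7/30; P(data | r = 5) = (5/10)(5/9) = 5/18; P(data | r = 6) = (4/10)(6/9) = 4/15; P(data | r = 7) = (3/10)(7/9) = 7/30.
Multiplying each by its prior: 3/13 · 8/45 = 8/195, 1/13 · 7/30 = 7/390, 2/13 · 5/18 = 5/117, 3/13 · 4/15 = 4/65, 4/13 · 7/30 = 14/195; summing to 55/234.
So P(r = 2 | data) = (8/195) / (55/234) = 48/275.

0.1745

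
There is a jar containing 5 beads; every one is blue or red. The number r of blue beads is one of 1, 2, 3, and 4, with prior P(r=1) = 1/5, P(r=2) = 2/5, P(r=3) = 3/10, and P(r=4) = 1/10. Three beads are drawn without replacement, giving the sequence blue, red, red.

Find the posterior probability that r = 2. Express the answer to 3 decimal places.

0.533

Compute the likelihood of the observed sequence for each case: P(data | r = 1) = (1/5)(4/4)(3/3) = 1/5; P(data | r = 2) = (2/5)(3/4)(2/3) = 1/5; P(data | r = 3) = (3/5)(2/4)(1/3) = 1/10; P(data | r = 4) = (4/5)(1/4)(0/3) = 0.
The prior-weighted likelihoods are 1/5 · 1/5 = 1/25, 2/5 · 1/5 = 2/25, 3/10 · 1/10 = 3/100, 1/10 · 0 = 0; summing to 3/20.
Hence P(r = 2 | data) = (2/25) / (3/20) = 8/15.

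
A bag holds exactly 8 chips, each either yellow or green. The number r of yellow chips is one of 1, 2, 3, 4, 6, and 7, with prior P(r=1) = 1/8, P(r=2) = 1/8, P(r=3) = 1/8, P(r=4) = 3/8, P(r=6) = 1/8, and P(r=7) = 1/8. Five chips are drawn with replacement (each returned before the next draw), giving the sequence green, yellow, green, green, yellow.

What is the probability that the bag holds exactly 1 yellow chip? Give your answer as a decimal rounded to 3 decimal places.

For each hypothesis, P(data | H) works out to: P(data | r = 1) = (7/8)(1/8)(7/8)(7/8)(1/8) = 0.010468; P(data | r = 2) = (6/8)(2/8)(6/8)(6/8)(2/8) = 0.026367; P(data | r = 3) = (5/8)(3/8)(5/8)(5/8)(3/8) = 0.034332; P(data | r = 4) = (4/8)(4/8)(4/8)(4/8)(4/8) = 0.03125; P(data | r = 6) = (2/8)(6/8)(2/8)(2/8)(6/8) = 0.0087891; P(data | r = 7) = (1/8)(7/8)(1/8)(1/8)(7/8) = 0.0014954.
The prior-weighted likelihoods are 1/8 · 0.010468 = 0.0013084, 1/8 · 0.026367 = 0.0032959, 1/8 · 0.034332 = 0.0042915, 3/8 · 0.03125 = 0.011719, 1/8 · 0.0087891 = 0.0010986, 1/8 · 0.0014954 = 0.00018692; with total 0.0219.
Therefore the posterior P(r = 1 | data) = (0.0013084) / (0.0219) = 0.059746.

0.060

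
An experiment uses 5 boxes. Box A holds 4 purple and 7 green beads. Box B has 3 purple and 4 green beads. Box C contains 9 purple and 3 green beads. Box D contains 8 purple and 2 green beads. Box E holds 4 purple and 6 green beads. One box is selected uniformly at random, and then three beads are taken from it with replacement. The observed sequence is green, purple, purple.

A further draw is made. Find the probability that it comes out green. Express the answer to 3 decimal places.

0.419

Under each hypothesis, the probability of the observed sequence is: P(data | box A) = (7/11)(4/11)(4/11) = 0.084147; P(data | box B) = (4/7)(3/7)(3/7) = 0.10496; P(data | box C) = (3/12)(9/12)(9/12) = 0.14062; P(data | box D) = (2/10)(8/10)(8/10) = 0.128; P(data | box E) = (6/10)(4/10)(4/10) = 0.096.
Weighting by the prior gives 1/5 · 0.084147 = 0.016829, 1/5 · 0.10496 = 0.020991, 1/5 · 0.14062 = 0.028125, 1/5 · 0.128 = 0.0256, 1/5 · 0.096 = 0.0192; these sum to 0.11075.
The posterior is then P(box A | data) = 0.15196, P(box B | data) = 0.18954, P(box C | data) = 0.25396, P(box D | data) = 0.23116, P(box E | data) = 0.17337.
So P(green next | data) = Σ P(green next | H) P(H | data) = (7/11)(0.15196) + (4/7)(0.18954) + (1/4)(0.25396) + (1/5)(0.23116) + (3/5)(0.17337) = 0.41876.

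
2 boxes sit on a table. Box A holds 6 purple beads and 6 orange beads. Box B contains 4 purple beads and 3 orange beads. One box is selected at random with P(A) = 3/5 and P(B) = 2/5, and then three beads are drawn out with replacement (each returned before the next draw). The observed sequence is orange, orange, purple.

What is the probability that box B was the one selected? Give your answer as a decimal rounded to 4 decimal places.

The likelihood of the observed sequence under each hypothesis: P(data | box A) = (6/12)(6/12)(6/12) = 0.125; P(data | box B) = (3/7)(3/7)(4/7) = 0.10496.
Weighting by the prior gives 3/5 · 0.125 = 0.075, 2/5 · 0.10496 = 0.041983; these sum to 0.11698.
Hence P(box B | data) = (0.041983) / (0.11698) = 0.35888.

0.3589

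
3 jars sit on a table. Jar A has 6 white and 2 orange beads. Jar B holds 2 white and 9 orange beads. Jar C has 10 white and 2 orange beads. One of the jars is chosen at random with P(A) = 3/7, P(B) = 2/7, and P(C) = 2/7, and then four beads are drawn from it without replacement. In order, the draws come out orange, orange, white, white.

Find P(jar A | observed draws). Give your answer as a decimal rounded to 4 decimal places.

Compute the likelihood of the observed sequence for each case: P(data | jar A) = (2/8)(1/7)(6/6)(5/5) = 0.035714; P(data | jar B) = (9/11)(8/10)(2/9)(1/8) = 0.018182; P(data | jar C) = (2/12)(1/11)(10/10)(9/9) = 0.015152.
The prior-weighted likelihoods are 3/7 · 0.035714 = 0.015306, 2/7 · 0.018182 = 0.0051948, 2/7 · 0.015152 = 0.004329; these sum to 0.02483.
Hence P(jar A | data) = (0.015306) / (0.02483) = 0.61644.

0.6164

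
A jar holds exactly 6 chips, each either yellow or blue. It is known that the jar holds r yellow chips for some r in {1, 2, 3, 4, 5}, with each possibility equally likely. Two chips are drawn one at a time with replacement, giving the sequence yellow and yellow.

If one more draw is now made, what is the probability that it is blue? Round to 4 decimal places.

For each hypothesis, P(data | H) works out to: P(data | r = 1) = (1/6)(1/6) = 1/36; P(data | r = 2) = (2/6)(2/6) = 1/9; P(data | r = 3) = (3/6)(3/6) = 1/4; P(data | r = 4) = (4/6)(4/6) = 4/9; P(data | r = 5) = (5/6)(5/6) = 25/36.
Weighting by the prior gives 1/5 · 1/36 = 1/180, 1/5 · 1/9 = 1/45, 1/5 · 1/4 = 1/20, 1/5 · 4/9 = 4/45, 1/5 · 25/36 = 5/36; these sum to 11/36.
Normalising, the posterior is P(r = 1 | data) = 1/55, P(r = 2 | data) = 4/55, P(r = 3 | data) = 9/55, P(r = 4 | data) = 16/55, P(r = 5 | data) = 5/11.
Averaging over the posterior, P(blue next | data) = (5/6)(1/55) + (2/3)(4/55) + (1/2)(9/55) + (1/3)(16/55) + (1/6)(5/11) = 7/22.

0.3182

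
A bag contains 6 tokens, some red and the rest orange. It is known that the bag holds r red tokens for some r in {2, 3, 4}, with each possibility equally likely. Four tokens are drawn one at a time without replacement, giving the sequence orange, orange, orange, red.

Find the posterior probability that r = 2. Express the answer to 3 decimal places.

Compute the likelihood of the observed sequence for each case: P(data | r = 2) = (4/6)(3/5)(2/4)(2/3) = 2/15; P(data | r = 3) = (3/6)(2/5)(1/4)(3/3) = 1/20; P(data | r = 4) = (2/6)(1/5)(0/4) = 0.
Weighting by the prior gives 1/3 · 2/15 = 2/45, 1/3 · 1/20 = 1/60, 1/3 · 0 = 0; with total 11/180.
By Bayes' rule, P(r = 2 | data) = (2/45) / (11/180) = 8/11.

0.727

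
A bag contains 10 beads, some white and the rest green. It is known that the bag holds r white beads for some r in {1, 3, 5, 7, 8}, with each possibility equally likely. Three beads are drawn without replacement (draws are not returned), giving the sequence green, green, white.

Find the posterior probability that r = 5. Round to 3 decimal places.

Under each hypothesis, the probability of the observed sequence is: P(data | r = 1) = (9/10)(8/9)(1/8) = 1/10; P(data | r = 3) = (7/10)(6/9)(3/8) = 7/40; P(data | r = 5) = (5/10)(4/9)(5/8) = 5/36; P(data | r = 7) = (3/10)(2/9)(7/8) = 7/120; P(data | r = 8) = (2/10)(1/9)(8/8) = 1/45.
Weighting by the prior gives 1/5 · 1/10 = 1/50, 1/5 · 7/40 = 7/200, 1/5 · 5/36 = 1/36, 1/5 · 7/120 = 7/600, 1/5 · 1/45 = 1/225; summing to 89/900.
By Bayes' rule, P(r = 5 | data) = (1/36) / (89/900) = 25/89.

0.281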